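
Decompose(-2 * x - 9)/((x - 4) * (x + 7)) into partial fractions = -5/(11*(x + 7)) - 17/(11*(x - 4))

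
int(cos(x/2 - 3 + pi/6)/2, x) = sin(x/2 - 3 + pi/6) + C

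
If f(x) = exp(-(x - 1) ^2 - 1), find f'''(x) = (-8*x^3 + 24*x^2 - 12*x - 4)*exp(-x^2 + 2*x - 2)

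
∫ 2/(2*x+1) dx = log(-2*x - 1) + C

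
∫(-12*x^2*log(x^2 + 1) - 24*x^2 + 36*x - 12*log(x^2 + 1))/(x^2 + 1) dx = 6*(3 - 2*x)*log(x^2 + 1) + C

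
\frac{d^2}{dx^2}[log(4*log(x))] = (-log(x) - 1)/(x^2*log(x)^2)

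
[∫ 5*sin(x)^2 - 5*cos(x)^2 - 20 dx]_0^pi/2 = -10*pi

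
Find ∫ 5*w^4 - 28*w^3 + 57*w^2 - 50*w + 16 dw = w^5 - 7*w^4 + 19*w^3 - 25*w^2 + 16*w + C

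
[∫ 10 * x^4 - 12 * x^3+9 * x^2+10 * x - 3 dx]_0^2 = 54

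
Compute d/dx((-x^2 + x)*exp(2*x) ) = -2*x^2*exp(2*x) + exp(2*x)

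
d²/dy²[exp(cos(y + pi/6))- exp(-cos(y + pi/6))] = (exp(2*cos(y + pi/6))*sin(y + pi/6)^2 - exp(2*cos(y + pi/6))*cos(y + pi/6) - sin(y + pi/6)^2 - cos(y + pi/6))*exp(-cos(y + pi/6))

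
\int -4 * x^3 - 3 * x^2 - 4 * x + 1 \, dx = -x^4 - x^3 - 2*x^2 + x + C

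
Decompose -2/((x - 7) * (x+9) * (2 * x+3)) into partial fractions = 8/(255*(2*x + 3)) - 1/(120*(x + 9)) - 1/(136*(x - 7))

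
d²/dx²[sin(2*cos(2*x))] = -16*sin(2*x)^2*sin(2*cos(2*x)) - 8*cos(2*x)*cos(2*cos(2*x))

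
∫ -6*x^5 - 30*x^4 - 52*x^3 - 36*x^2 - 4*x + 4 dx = -x^6 - 6*x^5 - 13*x^4 - 12*x^3 - 2*x^2 + 4*x + C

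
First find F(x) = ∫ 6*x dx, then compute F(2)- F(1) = 9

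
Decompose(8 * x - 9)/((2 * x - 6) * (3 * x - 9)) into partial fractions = 4/(3*(x - 3)) + 5/(2*(x - 3)^2)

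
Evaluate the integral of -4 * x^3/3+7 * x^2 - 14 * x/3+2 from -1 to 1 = 26/3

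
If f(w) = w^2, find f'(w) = 2*w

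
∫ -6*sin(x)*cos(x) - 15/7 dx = -15*x/7 + 3*cos(x)^2 + C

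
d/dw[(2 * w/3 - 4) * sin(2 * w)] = 4*w*cos(2*w)/3 + 2*sin(2*w)/3 - 8*cos(2*w)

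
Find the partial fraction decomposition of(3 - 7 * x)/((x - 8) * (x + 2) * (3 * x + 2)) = -69/(104*(3*x + 2)) + 17/(40*(x + 2)) - 53/(260*(x - 8))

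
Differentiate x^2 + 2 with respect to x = 2*x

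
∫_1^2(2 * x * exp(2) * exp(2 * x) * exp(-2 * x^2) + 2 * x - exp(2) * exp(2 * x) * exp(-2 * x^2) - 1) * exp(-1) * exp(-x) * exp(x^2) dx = -2*exp(-1) + 2*E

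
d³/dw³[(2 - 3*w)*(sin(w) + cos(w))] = -3*w*sin(w) + 3*w*cos(w) + 11*sin(w) + 7*cos(w)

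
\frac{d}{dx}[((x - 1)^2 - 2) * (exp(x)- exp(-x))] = (x^2*exp(2*x) + x^2 - 4*x - 3*exp(2*x) + 1)*exp(-x)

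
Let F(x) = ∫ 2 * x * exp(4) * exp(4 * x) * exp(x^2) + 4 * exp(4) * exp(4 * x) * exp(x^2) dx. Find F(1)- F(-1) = -E + exp(9)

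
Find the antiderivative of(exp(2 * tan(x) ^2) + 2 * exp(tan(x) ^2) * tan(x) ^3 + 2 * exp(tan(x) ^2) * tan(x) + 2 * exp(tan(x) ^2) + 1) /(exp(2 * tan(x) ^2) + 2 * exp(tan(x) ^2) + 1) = ((x - 3)*(exp(tan(x)^2) + 1) + exp(tan(x)^2))/(exp(tan(x)^2) + 1) + C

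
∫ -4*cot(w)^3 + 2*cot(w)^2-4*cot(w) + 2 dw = 2*(cot(w) - 1)*cot(w) + C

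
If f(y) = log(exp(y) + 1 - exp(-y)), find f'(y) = (exp(2*y) + 1)/(exp(2*y) + exp(y) - 1)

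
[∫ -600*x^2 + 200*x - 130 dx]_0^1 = -230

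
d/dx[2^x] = 2^x*log(2)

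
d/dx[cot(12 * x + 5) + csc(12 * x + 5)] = -12*cot(12*x + 5)^2 - 12*cot(12*x + 5)*csc(12*x + 5) - 12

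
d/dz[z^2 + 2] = 2*z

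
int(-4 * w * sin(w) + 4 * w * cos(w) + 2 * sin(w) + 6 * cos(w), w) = 2*sqrt(2)*(2*w + 1)*sin(w + pi/4) + C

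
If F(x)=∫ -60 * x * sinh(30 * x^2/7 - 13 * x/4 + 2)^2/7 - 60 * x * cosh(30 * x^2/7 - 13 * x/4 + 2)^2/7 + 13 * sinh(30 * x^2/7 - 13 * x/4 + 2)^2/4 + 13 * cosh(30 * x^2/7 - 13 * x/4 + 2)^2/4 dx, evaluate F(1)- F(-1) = -sinh(85/14)/2 + sinh(267/14)/2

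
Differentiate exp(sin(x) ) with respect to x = exp(sin(x))*cos(x)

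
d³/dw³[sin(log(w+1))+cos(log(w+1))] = 2*(sin(log(w + 1)) + 2*cos(log(w + 1)))/(w^3 + 3*w^2 + 3*w + 1)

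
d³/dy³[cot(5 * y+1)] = -750*cot(5*y + 1)^4 - 1000*cot(5*y + 1)^2 - 250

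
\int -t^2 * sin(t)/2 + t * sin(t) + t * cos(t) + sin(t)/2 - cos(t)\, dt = ((t - 1)^2/2 - 1)*cos(t) + C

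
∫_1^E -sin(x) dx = cos(E) - cos(1)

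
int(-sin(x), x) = cos(x) + C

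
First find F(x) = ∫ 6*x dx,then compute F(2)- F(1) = 9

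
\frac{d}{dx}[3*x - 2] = 3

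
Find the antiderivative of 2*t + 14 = t^2 + 14*t + C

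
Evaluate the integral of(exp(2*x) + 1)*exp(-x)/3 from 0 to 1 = -exp(-1)/3 + E/3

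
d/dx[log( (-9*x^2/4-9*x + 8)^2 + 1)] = (324*x^3 + 1944*x^2 + 1440*x - 2304)/(81*x^4 + 648*x^3 + 720*x^2 - 2304*x + 1040)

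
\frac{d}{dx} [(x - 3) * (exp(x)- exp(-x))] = (x*exp(2*x) + x - 2*exp(2*x) - 4)*exp(-x)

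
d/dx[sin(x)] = cos(x)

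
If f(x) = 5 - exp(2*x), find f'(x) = -2*exp(2*x)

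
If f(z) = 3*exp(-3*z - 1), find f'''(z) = -81*exp(-3*z - 1)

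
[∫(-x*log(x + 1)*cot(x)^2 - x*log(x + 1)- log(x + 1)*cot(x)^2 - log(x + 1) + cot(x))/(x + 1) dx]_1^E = log(1 + E)*cot(E) - log(2)*cot(1)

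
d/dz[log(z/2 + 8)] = 1/(z + 16)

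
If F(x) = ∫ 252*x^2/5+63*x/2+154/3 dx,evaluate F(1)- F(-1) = 2044/15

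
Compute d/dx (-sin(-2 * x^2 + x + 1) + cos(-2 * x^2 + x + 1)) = 4*x*sin(-2*x^2 + x + 1) + 4*x*cos(-2*x^2 + x + 1) - sin(-2*x^2 + x + 1) - cos(-2*x^2 + x + 1)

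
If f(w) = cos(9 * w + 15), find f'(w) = -9*sin(9*w + 15)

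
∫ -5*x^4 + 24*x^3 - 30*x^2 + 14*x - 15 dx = -x^5 + 6*x^4 - 10*x^3 + 7*x^2 - 15*x + C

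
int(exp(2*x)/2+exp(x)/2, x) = (exp(x) + 2)*exp(x)/4 + C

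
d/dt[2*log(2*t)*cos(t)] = 2*(-t*log(t)*sin(t) - t*log(2)*sin(t) + cos(t))/t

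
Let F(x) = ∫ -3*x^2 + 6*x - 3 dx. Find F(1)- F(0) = -1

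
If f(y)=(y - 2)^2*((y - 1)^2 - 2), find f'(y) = 4*y^3 - 18*y^2 + 22*y - 4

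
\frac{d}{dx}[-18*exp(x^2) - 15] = -36*x*exp(x^2)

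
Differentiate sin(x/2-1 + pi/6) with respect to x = cos(x/2 - 1 + pi/6)/2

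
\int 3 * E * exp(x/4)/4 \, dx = 3*exp(x/4 + 1) + C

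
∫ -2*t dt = -t^2 + C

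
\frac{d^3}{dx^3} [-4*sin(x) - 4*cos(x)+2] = -4*sin(x) + 4*cos(x)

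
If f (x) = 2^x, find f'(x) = 2^x*log(2)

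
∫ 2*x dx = x^2 + C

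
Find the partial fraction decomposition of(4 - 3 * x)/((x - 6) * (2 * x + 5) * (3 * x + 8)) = 54/(13*(3*x + 8)) - 46/(17*(2*x + 5)) - 7/(221*(x - 6))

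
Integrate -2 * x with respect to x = -x^2 + C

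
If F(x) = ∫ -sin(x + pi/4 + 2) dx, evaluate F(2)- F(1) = cos(pi/4 + 4) - cos(pi/4 + 3)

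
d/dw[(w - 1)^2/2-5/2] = w - 1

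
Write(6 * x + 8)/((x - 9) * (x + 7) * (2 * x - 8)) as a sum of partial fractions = -17/(176*(x + 7)) - 16/(55*(x - 4)) + 31/(80*(x - 9))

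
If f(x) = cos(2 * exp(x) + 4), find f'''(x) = 8*exp(3*x)*sin(2*exp(x) + 4) - 12*exp(2*x)*cos(2*exp(x) + 4) - 2*exp(x)*sin(2*exp(x) + 4)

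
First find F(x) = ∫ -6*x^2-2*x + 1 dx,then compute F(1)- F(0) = -2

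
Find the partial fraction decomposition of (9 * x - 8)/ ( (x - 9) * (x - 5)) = -37/(4*(x - 5)) + 73/(4*(x - 9))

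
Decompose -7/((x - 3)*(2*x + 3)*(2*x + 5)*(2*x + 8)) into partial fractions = -7/(33*(2*x + 5)) + 7/(45*(2*x + 3)) + 1/(30*(x + 4)) - 1/(198*(x - 3))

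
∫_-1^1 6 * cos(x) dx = 12*sin(1)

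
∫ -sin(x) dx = cos(x) + C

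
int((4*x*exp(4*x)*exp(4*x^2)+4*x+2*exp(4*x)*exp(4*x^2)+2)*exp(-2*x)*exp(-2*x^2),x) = 2*sinh(2*x*(x + 1)) + C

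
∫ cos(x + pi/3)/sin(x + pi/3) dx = log(2*sin(x + pi/3)) + C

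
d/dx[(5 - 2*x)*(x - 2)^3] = -8*x^3 + 51*x^2 - 108*x + 76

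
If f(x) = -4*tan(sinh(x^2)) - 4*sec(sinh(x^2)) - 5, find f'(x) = -8*x*(sin(sinh(x^2)) + 1)*cosh(x^2)/cos(sinh(x^2))^2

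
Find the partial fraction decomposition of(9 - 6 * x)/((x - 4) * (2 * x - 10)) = 15/(2*(x - 4)) - 21/(2*(x - 5))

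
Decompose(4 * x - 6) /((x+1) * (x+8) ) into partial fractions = 38/(7*(x + 8)) - 10/(7*(x + 1))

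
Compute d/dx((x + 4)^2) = 2*x + 8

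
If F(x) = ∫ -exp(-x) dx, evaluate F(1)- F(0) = -1 + exp(-1)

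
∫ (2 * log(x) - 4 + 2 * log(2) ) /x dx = (log(2*x) - 2)^2 + C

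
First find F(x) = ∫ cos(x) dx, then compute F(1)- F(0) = sin(1)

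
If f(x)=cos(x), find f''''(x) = cos(x)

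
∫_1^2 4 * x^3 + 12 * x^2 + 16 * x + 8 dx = 75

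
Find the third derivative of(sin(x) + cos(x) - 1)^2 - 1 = -8*cos(2*x) + 2*sqrt(2)*cos(x + pi/4)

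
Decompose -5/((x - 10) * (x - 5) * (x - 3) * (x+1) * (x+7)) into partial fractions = -1/(2448*(x + 7)) + 5/(1584*(x + 1)) - 1/(112*(x - 3)) + 1/(144*(x - 5)) - 1/(1309*(x - 10))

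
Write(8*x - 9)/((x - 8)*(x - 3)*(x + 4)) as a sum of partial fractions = -41/(84*(x + 4)) - 3/(7*(x - 3)) + 11/(12*(x - 8))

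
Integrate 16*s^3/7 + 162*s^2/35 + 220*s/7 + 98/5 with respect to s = 4*s^4/7 + 54*s^3/35 + 110*s^2/7 + 98*s/5 + C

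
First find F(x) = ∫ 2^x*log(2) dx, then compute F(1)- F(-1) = 3/2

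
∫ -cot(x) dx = log(csc(x)) + C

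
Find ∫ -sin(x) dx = cos(x) + C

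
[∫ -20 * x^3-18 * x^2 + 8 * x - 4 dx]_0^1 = -11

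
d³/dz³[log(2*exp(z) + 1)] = (-4*exp(2*z) + 2*exp(z))/(8*exp(3*z) + 12*exp(2*z) + 6*exp(z) + 1)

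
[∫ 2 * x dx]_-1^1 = 0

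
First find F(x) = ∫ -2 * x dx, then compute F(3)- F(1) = -8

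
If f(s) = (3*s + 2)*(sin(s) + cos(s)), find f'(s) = -3*s*sin(s) + 3*s*cos(s) + sin(s) + 5*cos(s)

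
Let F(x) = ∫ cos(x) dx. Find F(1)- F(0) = sin(1)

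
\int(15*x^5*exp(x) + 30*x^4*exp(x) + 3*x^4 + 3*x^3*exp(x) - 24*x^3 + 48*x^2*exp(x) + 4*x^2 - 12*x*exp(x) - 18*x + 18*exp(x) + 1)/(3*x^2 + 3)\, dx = x^3/3 - 4*x^2 + x*(5*x^2 - 5*x + 6)*exp(x) + x/3 + log(x^2 + 1) + C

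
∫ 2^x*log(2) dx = 2^x + C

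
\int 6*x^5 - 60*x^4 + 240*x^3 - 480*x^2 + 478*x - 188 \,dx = x^6 - 12*x^5 + 60*x^4 - 160*x^3 + 239*x^2 - 188*x + C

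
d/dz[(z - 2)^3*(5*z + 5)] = 20*z^3 - 75*z^2 + 60*z + 20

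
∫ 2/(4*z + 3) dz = log(4*z + 3)/2 + C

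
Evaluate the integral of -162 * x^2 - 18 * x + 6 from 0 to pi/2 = -27*pi^3/4 - 9*pi^2/4 + 3*pi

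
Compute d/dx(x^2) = 2*x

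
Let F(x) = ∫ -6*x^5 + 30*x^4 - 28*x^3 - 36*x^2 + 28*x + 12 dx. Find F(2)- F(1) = -12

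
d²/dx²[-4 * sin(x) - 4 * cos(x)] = 4*sin(x) + 4*cos(x)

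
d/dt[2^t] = 2^t*log(2)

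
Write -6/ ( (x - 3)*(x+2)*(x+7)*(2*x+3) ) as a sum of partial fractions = 16/(33*(2*x + 3)) + 3/(275*(x + 7)) - 6/(25*(x + 2)) - 1/(75*(x - 3))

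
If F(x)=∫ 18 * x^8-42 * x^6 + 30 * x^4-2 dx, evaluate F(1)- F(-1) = 0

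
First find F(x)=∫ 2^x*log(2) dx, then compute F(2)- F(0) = 3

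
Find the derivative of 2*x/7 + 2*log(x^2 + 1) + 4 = (2*x^2 + 28*x + 2)/(7*x^2 + 7)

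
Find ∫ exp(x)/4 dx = exp(x)/4 + C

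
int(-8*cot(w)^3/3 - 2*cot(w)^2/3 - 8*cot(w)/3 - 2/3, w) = 2*(tan(w) + 2)/(3*tan(w)^2) + C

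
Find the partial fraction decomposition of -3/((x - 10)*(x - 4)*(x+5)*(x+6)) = 3/(160*(x + 6)) - 1/(45*(x + 5)) + 1/(180*(x - 4)) - 1/(480*(x - 10))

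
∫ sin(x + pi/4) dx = -cos(x + pi/4) + C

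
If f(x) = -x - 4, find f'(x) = -1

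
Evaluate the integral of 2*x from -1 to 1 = 0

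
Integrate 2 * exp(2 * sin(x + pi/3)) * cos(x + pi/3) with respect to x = exp(2*sin(x + pi/3)) + C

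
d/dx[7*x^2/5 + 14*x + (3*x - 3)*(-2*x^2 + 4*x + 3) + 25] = -18*x^2 + 194*x/5 + 11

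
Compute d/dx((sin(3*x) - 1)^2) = 6*(sin(3*x) - 1)*cos(3*x)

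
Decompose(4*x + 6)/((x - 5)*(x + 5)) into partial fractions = 7/(5*(x + 5)) + 13/(5*(x - 5))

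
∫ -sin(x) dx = cos(x) + C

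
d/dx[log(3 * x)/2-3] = 1/(2*x)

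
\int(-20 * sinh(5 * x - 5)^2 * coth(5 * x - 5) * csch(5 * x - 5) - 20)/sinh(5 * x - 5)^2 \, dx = 4*coth(5*x - 5) + 4*csch(5*x - 5) + C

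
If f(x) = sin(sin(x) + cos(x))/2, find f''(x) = sin(x)*sin(sqrt(2)*sin(x + pi/4))*cos(x) - sin(sqrt(2)*sin(x + pi/4))/2 - sqrt(2)*sin(x + pi/4)*cos(sqrt(2)*sin(x + pi/4))/2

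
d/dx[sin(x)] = cos(x)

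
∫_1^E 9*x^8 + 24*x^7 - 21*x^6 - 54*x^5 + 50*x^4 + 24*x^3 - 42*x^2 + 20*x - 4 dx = -(-2*E + 1 + exp(2) + exp(3))^2 - 2*E + exp(2) + exp(3) + (-2*E + 1 + exp(2) + exp(3))^3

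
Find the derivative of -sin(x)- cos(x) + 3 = sin(x) - cos(x)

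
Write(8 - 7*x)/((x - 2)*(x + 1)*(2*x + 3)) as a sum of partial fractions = 74/(7*(2*x + 3)) - 5/(x + 1) - 2/(7*(x - 2))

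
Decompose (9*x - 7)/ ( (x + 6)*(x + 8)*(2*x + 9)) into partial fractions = -190/(21*(2*x + 9)) - 79/(14*(x + 8)) + 61/(6*(x + 6))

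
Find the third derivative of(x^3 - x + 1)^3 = 504*x^6 - 630*x^4 + 360*x^3 + 180*x^2 - 144*x + 12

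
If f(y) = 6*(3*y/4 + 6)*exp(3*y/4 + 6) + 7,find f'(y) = 27*y*exp(3*y/4 + 6)/8 + 63*exp(3*y/4 + 6)/2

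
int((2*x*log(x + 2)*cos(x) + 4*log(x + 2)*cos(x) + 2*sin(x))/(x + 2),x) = 2*log(x + 2)*sin(x) + C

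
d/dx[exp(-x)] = -exp(-x)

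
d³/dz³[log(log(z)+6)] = (2*log(z)^2 + 27*log(z) + 92)/(z^3*log(z)^3 + 18*z^3*log(z)^2 + 108*z^3*log(z) + 216*z^3)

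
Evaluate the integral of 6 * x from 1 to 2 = 9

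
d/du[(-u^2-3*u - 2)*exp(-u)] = (u^2 + u - 1)*exp(-u)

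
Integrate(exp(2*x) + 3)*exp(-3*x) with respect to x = -(exp(2*x) + 1)*exp(-3*x) + C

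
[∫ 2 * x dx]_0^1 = 1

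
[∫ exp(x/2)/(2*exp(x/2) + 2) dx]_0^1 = -log(2) + log(1 + exp(1/2))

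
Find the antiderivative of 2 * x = x^2 + C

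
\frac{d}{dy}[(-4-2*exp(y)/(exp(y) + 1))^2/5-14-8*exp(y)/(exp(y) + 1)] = (-16*exp(2*y) - 24*exp(y))/(5*exp(3*y) + 15*exp(2*y) + 15*exp(y) + 5)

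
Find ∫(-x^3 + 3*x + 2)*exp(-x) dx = (x + 1)^3*exp(-x) + C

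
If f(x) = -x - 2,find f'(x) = -1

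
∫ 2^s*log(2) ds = 2^s + C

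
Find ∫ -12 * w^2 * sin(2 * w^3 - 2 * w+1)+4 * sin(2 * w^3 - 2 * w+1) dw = 2*cos(2*w^3 - 2*w + 1) + C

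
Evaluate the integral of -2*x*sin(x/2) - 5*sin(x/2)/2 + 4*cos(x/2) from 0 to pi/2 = -5 + sqrt(2)*(5 + 2*pi)/2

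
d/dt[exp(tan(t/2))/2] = exp(tan(t/2))/(4*cos(t/2)^2)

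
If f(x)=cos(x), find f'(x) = -sin(x)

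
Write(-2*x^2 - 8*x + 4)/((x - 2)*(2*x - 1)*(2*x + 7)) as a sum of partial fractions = 15/(88*(2*x + 7)) + 1/(24*(2*x - 1)) - 20/(33*(x - 2))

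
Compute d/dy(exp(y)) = exp(y)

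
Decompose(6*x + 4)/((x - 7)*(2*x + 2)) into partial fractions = 1/(8*(x + 1)) + 23/(8*(x - 7))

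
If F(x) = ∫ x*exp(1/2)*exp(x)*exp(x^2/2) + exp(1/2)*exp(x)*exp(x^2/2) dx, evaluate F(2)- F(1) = -exp(2) + exp(9/2)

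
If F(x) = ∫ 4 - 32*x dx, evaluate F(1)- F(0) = -12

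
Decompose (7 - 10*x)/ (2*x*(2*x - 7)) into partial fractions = -4/(2*x - 7) - 1/(2*x)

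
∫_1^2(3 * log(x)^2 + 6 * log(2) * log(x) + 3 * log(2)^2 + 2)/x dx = 2*log(2) + 7*log(2)^3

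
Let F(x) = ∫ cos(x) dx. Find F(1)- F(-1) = 2*sin(1)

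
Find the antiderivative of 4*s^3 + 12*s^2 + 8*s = s^4 + 4*s^3 + 4*s^2 + C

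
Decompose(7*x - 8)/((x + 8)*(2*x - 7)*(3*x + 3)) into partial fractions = 22/(207*(2*x - 7)) - 64/(483*(x + 8)) + 5/(63*(x + 1))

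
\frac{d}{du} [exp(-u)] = -exp(-u)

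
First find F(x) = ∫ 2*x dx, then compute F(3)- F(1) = 8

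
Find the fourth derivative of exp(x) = exp(x)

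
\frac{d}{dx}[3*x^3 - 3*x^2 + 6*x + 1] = 9*x^2 - 6*x + 6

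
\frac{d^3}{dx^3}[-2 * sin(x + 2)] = 2*cos(x + 2)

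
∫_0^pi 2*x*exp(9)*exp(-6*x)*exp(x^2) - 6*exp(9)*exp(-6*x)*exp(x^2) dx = -exp(9) + exp((-3 + pi)^2)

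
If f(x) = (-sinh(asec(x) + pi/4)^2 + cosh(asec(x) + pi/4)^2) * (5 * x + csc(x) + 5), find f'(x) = -cot(x)*csc(x) + 5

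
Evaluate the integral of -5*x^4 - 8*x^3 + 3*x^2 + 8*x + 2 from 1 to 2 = -40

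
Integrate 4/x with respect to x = 4*log(x) + C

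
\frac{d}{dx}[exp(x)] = exp(x)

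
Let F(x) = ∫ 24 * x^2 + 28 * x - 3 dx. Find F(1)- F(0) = 19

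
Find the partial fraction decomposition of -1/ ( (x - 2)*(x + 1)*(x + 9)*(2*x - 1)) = 8/(171*(2*x - 1)) + 1/(1672*(x + 9)) - 1/(72*(x + 1)) - 1/(99*(x - 2))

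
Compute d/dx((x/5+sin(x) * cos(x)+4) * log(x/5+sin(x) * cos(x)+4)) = log(x/5 + sin(2*x)/2 + 4)*cos(2*x) + log(x/5 + sin(2*x)/2 + 4)/5 + cos(2*x) + 1/5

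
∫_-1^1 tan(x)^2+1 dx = 2*tan(1)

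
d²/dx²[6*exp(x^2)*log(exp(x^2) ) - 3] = 24*x^4*exp(x^2) + 60*x^2*exp(x^2) + 12*exp(x^2)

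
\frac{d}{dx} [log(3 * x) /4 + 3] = 1/(4*x)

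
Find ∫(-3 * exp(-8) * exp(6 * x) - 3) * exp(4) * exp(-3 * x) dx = -2*sinh(3*x - 4) + C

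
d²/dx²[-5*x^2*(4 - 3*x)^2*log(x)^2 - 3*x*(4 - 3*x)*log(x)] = (-540*x^3*log(x)^2 - 630*x^3*log(x) - 90*x^3 + 720*x^2*log(x)^2 + 1200*x^2*log(x) + 240*x^2 - 160*x*log(x)^2 - 462*x*log(x) - 133*x - 12)/x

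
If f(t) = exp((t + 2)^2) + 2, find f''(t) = 4*t^2*exp(t^2 + 4*t + 4) + 16*t*exp(t^2 + 4*t + 4) + 18*exp(t^2 + 4*t + 4)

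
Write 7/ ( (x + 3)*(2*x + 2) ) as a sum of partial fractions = -7/(4*(x + 3)) + 7/(4*(x + 1))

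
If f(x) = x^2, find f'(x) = 2*x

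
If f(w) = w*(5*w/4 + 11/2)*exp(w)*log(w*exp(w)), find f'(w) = 5*w^2*(w + log(w))*exp(w)/4 + 5*w^2*exp(w)/4 + 8*w*(w + log(w))*exp(w) + 27*w*exp(w)/4 + 11*(w + log(w))*exp(w)/2 + 11*exp(w)/2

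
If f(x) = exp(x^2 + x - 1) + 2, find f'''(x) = 8*x^3*exp(x^2 + x - 1) + 12*x^2*exp(x^2 + x - 1) + 18*x*exp(x^2 + x - 1) + 7*exp(x^2 + x - 1)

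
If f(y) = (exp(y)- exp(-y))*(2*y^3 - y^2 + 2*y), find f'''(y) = (2*y^3*exp(2*y) + 2*y^3 + 17*y^2*exp(2*y) - 19*y^2 + 32*y*exp(2*y) + 44*y + 12*exp(2*y) - 24)*exp(-y)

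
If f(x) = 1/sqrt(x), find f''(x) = 3/(4*x^(5/2))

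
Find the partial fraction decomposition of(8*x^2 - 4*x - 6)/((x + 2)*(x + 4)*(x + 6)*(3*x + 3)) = -51/(20*(x + 6)) + 23/(6*(x + 4)) - 17/(12*(x + 2)) + 2/(15*(x + 1))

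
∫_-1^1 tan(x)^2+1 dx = 2*tan(1)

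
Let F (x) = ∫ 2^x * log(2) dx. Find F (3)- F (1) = 6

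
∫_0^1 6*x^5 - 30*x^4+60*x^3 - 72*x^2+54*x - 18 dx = -5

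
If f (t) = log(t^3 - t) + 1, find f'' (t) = (-3*t^4 - 1)/(t^6 - 2*t^4 + t^2)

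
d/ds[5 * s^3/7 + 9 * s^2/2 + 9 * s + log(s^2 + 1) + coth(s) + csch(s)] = (15*s^4 + 63*s^3 + 78*s^2 - 7*s^2*cosh(s)/sinh(s)^2 - 7*s^2/sinh(s)^2 + 77*s + 63 - 7*cosh(s)/sinh(s)^2 - 7/sinh(s)^2)/(7*(s^2 + 1))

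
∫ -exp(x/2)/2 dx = -exp(x/2) + C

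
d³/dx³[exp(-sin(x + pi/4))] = (-3*cos(2*x)/2 - cos(x + pi/4)^3 + cos(x + pi/4))*exp(-sin(x + pi/4))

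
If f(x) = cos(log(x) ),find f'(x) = -sin(log(x))/x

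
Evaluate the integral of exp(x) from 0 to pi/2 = -1 + exp(pi/2)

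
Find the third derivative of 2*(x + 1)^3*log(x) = (12*x^3*log(x) + 22*x^3 + 12*x^2 - 6*x + 4)/x^3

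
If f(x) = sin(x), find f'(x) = cos(x)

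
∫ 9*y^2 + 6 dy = 3*y^3 + 6*y + C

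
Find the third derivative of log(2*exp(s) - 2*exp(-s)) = (8*exp(4*s) + 8*exp(2*s))/(exp(6*s) - 3*exp(4*s) + 3*exp(2*s) - 1)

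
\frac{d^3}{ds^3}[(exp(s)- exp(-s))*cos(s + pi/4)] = 2*sqrt(2)*(-exp(2*s)*cos(s) + sin(s))*exp(-s)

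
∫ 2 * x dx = x^2 + C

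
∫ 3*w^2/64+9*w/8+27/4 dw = w^3/64 + 9*w^2/16 + 27*w/4 + C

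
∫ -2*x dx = -x^2 + C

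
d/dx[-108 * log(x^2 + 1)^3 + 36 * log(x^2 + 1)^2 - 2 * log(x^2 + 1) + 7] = (-648*x*log(x^2 + 1)^2 + 144*x*log(x^2 + 1) - 4*x)/(x^2 + 1)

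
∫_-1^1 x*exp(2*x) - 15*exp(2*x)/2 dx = -7*exp(2)/2 + 9*exp(-2)/2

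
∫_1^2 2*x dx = 3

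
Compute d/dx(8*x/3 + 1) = 8/3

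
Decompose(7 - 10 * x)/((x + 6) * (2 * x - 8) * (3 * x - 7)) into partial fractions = 147/(250*(3*x - 7)) + 67/(500*(x + 6)) - 33/(100*(x - 4))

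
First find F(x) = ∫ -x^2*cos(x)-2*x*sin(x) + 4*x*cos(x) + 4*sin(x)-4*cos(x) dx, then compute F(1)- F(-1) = -10*sin(1)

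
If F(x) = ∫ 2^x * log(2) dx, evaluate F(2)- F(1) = 2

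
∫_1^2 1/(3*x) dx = -log(3)/3 + log(6)/3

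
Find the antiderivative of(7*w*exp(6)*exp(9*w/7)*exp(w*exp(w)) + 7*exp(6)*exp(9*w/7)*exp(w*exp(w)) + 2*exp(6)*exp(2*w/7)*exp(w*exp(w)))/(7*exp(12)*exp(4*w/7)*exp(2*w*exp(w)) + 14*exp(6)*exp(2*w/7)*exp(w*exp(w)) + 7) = exp(w*exp(w) + 2*w/7 + 6)/(exp(w*exp(w) + 2*w/7 + 6) + 1) + C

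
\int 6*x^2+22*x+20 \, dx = 2*x^3 + 11*x^2 + 20*x + C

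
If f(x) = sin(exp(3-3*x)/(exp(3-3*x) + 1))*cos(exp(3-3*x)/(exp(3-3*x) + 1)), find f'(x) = -3*exp(-3)*exp(3*x)*cos(2*exp(3)/(exp(3*x) + exp(3)))/(exp(-6)*exp(6*x) + 2*exp(-3)*exp(3*x) + 1)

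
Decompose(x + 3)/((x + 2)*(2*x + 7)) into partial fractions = 1/(3*(2*x + 7)) + 1/(3*(x + 2))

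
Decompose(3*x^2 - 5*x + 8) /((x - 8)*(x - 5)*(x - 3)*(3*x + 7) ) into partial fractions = -243/(2728*(3*x + 7)) + 1/(8*(x - 3)) - 29/(66*(x - 5)) + 32/(93*(x - 8))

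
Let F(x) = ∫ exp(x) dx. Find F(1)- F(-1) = E - exp(-1)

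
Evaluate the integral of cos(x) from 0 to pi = 0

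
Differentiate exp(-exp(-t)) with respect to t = exp(-t - exp(-t))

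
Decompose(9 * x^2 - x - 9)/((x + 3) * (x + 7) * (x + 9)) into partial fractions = 243/(4*(x + 9)) - 439/(8*(x + 7)) + 25/(8*(x + 3))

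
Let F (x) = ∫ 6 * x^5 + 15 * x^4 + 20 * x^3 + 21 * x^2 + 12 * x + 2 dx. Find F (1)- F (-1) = 24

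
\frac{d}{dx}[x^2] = 2*x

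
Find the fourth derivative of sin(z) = sin(z)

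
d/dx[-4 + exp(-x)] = -exp(-x)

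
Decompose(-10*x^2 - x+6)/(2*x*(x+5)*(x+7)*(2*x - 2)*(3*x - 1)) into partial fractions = -369/(2816*(3*x - 1)) - 477/(9856*(x + 7)) + 239/(3840*(x + 5)) - 5/(384*(x - 1)) + 3/(70*x)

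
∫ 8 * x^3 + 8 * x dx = 2*x^4 + 4*x^2 + C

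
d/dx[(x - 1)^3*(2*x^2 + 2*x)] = 10*x^4 - 16*x^3 + 8*x - 2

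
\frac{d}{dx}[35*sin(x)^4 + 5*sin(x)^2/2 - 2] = 75*sin(2*x)/2 - 35*sin(4*x)/2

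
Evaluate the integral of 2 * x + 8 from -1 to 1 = 16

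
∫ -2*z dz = -z^2 + C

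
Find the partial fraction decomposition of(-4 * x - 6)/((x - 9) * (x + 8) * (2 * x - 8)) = 13/(204*(x + 8)) + 11/(60*(x - 4)) - 21/(85*(x - 9))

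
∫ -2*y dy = -y^2 + C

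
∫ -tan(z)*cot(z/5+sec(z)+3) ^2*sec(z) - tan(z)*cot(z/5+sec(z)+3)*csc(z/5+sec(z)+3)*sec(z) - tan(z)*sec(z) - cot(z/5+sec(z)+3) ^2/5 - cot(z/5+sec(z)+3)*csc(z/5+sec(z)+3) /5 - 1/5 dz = cot(z/5 + sec(z) + 3) + csc(z/5 + sec(z) + 3) + C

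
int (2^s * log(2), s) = 2^s + C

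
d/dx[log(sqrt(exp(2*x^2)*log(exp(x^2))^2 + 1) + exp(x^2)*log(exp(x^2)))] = (2*x^5*exp(2*x^2) + 2*x^3*sqrt(x^4*exp(2*x^2) + 1)*exp(x^2) + 2*x^3*exp(2*x^2) + 2*x*sqrt(x^4*exp(2*x^2) + 1)*exp(x^2))/(x^4*exp(2*x^2) + x^2*sqrt(x^4*exp(2*x^2) + 1)*exp(x^2) + 1)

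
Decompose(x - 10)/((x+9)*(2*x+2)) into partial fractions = 19/(16*(x + 9)) - 11/(16*(x + 1))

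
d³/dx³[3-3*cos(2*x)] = -24*sin(2*x)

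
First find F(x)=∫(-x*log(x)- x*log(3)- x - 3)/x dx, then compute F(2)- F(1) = -5*log(6) + 4*log(3)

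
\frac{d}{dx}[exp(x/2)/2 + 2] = exp(x/2)/4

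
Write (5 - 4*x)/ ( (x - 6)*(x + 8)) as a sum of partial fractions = -37/(14*(x + 8)) - 19/(14*(x - 6))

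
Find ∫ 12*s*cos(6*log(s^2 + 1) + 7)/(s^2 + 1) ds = sin(6*log(s^2 + 1) + 7) + C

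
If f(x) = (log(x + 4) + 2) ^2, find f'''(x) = (4*log(x + 4) + 2)/(x^3 + 12*x^2 + 48*x + 64)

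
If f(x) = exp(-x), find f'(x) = -exp(-x)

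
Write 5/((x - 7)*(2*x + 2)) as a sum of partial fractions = -5/(16*(x + 1)) + 5/(16*(x - 7))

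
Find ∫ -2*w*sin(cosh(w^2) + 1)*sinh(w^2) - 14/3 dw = -14*w/3 + cos(cosh(w^2) + 1) + C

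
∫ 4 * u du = 2*u^2 + C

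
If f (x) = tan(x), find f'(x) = cos(x)^(-2)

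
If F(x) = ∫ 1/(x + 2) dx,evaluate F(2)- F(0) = log(2)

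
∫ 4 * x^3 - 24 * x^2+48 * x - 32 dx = x^4 - 8*x^3 + 24*x^2 - 32*x + C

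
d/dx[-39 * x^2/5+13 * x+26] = 13 - 78*x/5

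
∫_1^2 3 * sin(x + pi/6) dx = 3*cos(pi/6 + 1) - 3*cos(pi/6 + 2)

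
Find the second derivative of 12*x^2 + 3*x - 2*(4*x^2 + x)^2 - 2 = -384*x^2 - 96*x + 20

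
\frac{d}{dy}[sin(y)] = cos(y)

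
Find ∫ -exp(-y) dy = exp(-y) + C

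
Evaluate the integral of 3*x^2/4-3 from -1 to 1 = -11/2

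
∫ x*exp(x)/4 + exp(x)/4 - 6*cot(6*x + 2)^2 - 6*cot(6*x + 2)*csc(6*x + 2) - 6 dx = x*exp(x)/4 + cot(6*x + 2) + csc(6*x + 2) + C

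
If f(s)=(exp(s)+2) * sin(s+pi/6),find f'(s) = sqrt(2)*exp(s)*sin(s + 5*pi/12) + 2*cos(s + pi/6)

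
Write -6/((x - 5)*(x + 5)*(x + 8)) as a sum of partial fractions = -2/(13*(x + 8)) + 1/(5*(x + 5)) - 3/(65*(x - 5))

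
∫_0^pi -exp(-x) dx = -1 + exp(-pi)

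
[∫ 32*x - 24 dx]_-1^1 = -48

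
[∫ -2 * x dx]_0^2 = -4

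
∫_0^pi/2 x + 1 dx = -1/2 + (1 + pi/2)^2/2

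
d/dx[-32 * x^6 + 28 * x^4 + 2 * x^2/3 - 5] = -192*x^5 + 112*x^3 + 4*x/3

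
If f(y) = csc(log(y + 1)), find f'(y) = -cot(log(y + 1))*csc(log(y + 1))/(y + 1)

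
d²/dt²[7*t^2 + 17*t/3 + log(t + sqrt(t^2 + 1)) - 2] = (56*t^6 + 56*t^5*sqrt(t^2 + 1) + 122*t^4 + 94*t^3*sqrt(t^2 + 1) + 81*t^2 + 41*t*sqrt(t^2 + 1) + 14)/(4*t^6 + 4*t^5*sqrt(t^2 + 1) + 9*t^4 + 7*t^3*sqrt(t^2 + 1) + 6*t^2 + 3*t*sqrt(t^2 + 1) + 1)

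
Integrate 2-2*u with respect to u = -u^2 + 2*u + C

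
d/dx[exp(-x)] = -exp(-x)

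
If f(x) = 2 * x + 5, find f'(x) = 2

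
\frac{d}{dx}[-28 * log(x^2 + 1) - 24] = -56*x/(x^2 + 1)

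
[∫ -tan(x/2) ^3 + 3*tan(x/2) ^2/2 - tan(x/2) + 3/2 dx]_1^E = -tan(E/2)^2 - 3*tan(1/2) + tan(1/2)^2 + 3*tan(E/2)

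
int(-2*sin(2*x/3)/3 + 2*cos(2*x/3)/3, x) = sqrt(2)*sin(2*x/3 + pi/4) + C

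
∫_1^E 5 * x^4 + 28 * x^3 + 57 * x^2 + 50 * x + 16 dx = -72 + (1 + E)^3*(2 + E)^2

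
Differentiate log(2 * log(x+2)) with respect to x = 1/(x*log(x + 2) + 2*log(x + 2))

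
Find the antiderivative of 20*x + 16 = 10*x^2 + 16*x + C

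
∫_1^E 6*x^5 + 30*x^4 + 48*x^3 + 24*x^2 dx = -27 + (-1 + (1 + E)^2)^3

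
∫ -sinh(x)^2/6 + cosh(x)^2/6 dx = x/6 + C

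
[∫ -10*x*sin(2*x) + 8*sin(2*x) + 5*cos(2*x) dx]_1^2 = 6*cos(4) - cos(2)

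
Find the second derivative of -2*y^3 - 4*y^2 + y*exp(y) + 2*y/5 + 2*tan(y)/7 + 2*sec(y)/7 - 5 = y*exp(y) - 12*y + 2*exp(y) + 4*tan(y)^3/7 + 4*tan(y)^2*sec(y)/7 + 4*tan(y)/7 + 2*sec(y)/7 - 8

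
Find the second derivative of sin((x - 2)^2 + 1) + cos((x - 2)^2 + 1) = -4*sqrt(2)*x^2*sin(x^2 - 4*x + pi/4 + 5) + 16*sqrt(2)*x*sin(x^2 - 4*x + pi/4 + 5) - 18*sin(x^2 - 4*x + 5) - 14*cos(x^2 - 4*x + 5)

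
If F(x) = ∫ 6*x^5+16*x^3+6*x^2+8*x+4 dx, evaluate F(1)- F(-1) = 12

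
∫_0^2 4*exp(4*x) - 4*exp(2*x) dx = -2*exp(4) + 1 + exp(8)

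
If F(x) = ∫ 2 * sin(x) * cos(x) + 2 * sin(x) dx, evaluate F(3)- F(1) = -cos(3)^2 + cos(1)^2 + 2*cos(1) - 2*cos(3)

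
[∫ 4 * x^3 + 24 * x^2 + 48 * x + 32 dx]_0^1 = 65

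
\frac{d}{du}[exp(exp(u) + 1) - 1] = exp(u + exp(u) + 1)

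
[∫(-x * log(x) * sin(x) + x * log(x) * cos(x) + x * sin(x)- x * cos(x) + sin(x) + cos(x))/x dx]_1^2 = (-1 + log(2))*(cos(2) + sin(2)) + cos(1) + sin(1)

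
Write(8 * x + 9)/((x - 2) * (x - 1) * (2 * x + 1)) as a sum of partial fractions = 4/(3*(2*x + 1)) - 17/(3*(x - 1)) + 5/(x - 2)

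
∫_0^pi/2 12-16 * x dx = -2*pi^2 + 6*pi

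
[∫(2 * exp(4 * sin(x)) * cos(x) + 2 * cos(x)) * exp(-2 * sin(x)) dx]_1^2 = -exp(2*sin(1)) - exp(-2*sin(2)) + exp(-2*sin(1)) + exp(2*sin(2))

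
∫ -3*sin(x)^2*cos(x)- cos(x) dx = -sin(x)^3 - sin(x) + C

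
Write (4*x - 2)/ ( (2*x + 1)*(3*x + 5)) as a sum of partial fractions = 26/(7*(3*x + 5)) - 8/(7*(2*x + 1))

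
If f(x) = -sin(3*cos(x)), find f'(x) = 3*sin(x)*cos(3*cos(x))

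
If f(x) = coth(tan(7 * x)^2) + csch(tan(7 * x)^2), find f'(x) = -14*(cosh(tan(7*x)^2) + 1)*sin(7*x)/(cos(7*x)^3*sinh(tan(7*x)^2)^2)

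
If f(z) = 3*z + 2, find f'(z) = 3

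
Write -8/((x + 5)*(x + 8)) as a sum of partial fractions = 8/(3*(x + 8)) - 8/(3*(x + 5))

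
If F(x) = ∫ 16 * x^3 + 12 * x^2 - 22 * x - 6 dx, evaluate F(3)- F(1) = 324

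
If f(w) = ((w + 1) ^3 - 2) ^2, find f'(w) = 6*w^5 + 30*w^4 + 60*w^3 + 48*w^2 + 6*w - 6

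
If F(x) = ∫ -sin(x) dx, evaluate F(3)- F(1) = cos(3) - cos(1)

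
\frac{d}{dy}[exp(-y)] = -exp(-y)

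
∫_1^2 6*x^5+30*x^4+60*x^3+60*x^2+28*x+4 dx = 660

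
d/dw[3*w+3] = 3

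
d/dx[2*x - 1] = 2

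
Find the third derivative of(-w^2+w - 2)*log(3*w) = (-2*w^2 - w - 4)/w^3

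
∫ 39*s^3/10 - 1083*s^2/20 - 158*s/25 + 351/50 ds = 39*s^4/40 - 361*s^3/20 - 79*s^2/25 + 351*s/50 + C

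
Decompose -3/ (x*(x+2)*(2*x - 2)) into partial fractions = -1/(4*(x + 2)) - 1/(2*(x - 1)) + 3/(4*x)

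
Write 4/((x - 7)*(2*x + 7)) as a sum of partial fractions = -8/(21*(2*x + 7)) + 4/(21*(x - 7))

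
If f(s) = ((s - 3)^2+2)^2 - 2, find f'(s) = 4*s^3 - 36*s^2 + 116*s - 132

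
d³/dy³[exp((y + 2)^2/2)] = y^3*exp(y^2/2 + 2*y + 2) + 6*y^2*exp(y^2/2 + 2*y + 2) + 15*y*exp(y^2/2 + 2*y + 2) + 14*exp(y^2/2 + 2*y + 2)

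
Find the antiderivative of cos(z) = sin(z) + C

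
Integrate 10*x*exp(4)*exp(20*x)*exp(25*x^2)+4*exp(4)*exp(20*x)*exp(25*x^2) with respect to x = exp((5*x + 2)^2)/5 + C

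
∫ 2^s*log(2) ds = 2^s + C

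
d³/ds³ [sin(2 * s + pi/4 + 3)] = -8*cos(2*s + pi/4 + 3)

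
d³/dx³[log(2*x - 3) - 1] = 16/(8*x^3 - 36*x^2 + 54*x - 27)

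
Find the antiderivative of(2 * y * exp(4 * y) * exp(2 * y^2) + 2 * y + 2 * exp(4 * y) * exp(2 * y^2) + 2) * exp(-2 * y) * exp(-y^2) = 2*sinh(y*(y + 2)) + C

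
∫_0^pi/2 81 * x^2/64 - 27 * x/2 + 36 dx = (-4 + 3*pi/8)^3 + 64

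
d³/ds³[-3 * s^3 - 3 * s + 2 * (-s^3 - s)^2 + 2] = 240*s^3 + 96*s - 18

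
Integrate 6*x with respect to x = 3*x^2 + C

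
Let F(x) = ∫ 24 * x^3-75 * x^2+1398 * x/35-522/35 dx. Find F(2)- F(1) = -40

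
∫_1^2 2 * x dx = 3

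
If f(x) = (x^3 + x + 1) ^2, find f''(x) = 30*x^4 + 24*x^2 + 12*x + 2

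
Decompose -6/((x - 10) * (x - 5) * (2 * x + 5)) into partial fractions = -8/(125*(2*x + 5)) + 2/(25*(x - 5)) - 6/(125*(x - 10))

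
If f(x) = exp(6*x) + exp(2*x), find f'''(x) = 216*exp(6*x) + 8*exp(2*x)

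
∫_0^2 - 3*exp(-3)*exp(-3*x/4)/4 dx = -exp(-3) + exp(-9/2)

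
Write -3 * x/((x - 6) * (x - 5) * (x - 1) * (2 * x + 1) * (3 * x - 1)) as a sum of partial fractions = 81/(2380*(3*x - 1)) + 8/(715*(2*x + 1)) - 1/(40*(x - 1)) + 15/(616*(x - 5)) - 18/(1105*(x - 6))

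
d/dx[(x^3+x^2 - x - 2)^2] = 6*x^5 + 10*x^4 - 4*x^3 - 18*x^2 - 6*x + 4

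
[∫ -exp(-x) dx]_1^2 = -exp(-1) + exp(-2)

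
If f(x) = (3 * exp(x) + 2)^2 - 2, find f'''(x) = 72*exp(2*x) + 12*exp(x)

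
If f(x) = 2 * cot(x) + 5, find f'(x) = -2/sin(x)^2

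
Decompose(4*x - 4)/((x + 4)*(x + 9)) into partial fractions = 8/(x + 9) - 4/(x + 4)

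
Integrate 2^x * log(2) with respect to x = 2^x + C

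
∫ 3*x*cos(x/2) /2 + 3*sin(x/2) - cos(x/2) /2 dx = (3*x - 1)*sin(x/2) + C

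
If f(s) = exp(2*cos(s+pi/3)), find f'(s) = -2*exp(2*cos(s + pi/3))*sin(s + pi/3)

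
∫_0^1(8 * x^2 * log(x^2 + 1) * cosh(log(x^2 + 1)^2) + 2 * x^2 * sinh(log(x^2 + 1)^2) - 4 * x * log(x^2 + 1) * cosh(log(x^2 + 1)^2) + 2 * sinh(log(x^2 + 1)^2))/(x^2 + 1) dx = sinh(log(2)^2)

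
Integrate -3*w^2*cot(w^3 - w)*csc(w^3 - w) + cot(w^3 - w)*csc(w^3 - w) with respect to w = csc(w^3 - w) + C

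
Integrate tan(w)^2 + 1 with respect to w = tan(w) + C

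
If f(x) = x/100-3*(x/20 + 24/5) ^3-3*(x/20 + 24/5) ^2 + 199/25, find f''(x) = -9*x/4000 - 231/1000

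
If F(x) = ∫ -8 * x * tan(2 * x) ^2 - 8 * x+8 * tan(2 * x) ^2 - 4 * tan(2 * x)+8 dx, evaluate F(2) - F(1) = -4*tan(4)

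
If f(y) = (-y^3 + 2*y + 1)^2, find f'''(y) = 120*y^3 - 96*y - 12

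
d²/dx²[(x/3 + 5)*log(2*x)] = (x - 15)/(3*x^2)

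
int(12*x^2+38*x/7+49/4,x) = 4*x^3 + 19*x^2/7 + 49*x/4 + C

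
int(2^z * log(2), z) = 2^z + C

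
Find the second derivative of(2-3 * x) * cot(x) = 2*(-3*x*cos(x)/sin(x) + 3 + 2*cos(x)/sin(x))/sin(x)^2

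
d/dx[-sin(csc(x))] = cos(csc(x))*cot(x)*csc(x)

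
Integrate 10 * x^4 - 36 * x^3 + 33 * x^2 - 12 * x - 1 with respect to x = 2*x^5 - 9*x^4 + 11*x^3 - 6*x^2 - x + C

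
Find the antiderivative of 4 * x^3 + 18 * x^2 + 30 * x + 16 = x^4 + 6*x^3 + 15*x^2 + 16*x + C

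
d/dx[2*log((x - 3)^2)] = 4/(x - 3)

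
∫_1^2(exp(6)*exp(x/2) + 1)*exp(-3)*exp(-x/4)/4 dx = -exp(13/4) - exp(-7/2) + exp(-13/4) + exp(7/2)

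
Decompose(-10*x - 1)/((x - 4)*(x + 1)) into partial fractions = -9/(5*(x + 1)) - 41/(5*(x - 4))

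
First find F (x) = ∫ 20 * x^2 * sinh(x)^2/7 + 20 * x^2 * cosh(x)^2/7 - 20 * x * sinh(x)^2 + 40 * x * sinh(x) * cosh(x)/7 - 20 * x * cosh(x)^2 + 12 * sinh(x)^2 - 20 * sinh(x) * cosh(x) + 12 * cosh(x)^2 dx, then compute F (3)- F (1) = -78*sinh(6)/7 + 18*sinh(2)/7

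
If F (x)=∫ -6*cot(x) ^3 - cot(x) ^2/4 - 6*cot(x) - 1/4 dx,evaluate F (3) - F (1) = cot(3)/4 - 3*cot(1)^2 - cot(1)/4 + 3*cot(3)^2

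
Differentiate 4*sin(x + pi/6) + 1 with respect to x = 4*cos(x + pi/6)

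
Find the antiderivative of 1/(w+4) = log(w/4 + 1) + C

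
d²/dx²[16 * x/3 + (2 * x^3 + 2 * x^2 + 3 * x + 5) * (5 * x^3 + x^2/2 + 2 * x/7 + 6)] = 300*x^4 + 220*x^3 + 1392*x^2/7 + 1641*x/7 + 215/7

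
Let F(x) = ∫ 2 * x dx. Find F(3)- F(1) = 8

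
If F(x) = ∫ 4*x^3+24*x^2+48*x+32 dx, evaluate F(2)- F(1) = 175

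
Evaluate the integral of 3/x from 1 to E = 3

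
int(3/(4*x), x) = 3*log(x)/4 + C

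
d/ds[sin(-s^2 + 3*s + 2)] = (3 - 2*s)*cos(-s^2 + 3*s + 2)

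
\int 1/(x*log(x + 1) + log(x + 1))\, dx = log(log(x + 1)) + C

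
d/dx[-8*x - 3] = -8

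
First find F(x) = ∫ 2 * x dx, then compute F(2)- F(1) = 3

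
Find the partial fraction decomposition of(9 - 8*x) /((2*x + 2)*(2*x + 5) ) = -29/(3*(2*x + 5)) + 17/(6*(x + 1))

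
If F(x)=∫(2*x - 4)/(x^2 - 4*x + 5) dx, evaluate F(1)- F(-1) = -log(20) + log(4)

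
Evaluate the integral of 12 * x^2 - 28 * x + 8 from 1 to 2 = -6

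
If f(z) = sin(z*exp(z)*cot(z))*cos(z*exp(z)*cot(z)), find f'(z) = (z/tan(z) - z/sin(z)^2 + 1/tan(z))*exp(z)*cos(2*z*exp(z)/tan(z))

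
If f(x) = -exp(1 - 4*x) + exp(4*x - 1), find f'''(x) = (64*exp(8*x - 2) + 64)*exp(1 - 4*x)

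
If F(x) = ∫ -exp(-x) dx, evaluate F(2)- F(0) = -1 + exp(-2)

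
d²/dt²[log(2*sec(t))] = cos(t)^(-2)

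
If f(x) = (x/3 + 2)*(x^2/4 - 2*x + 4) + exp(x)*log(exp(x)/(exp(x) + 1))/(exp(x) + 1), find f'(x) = (3*x^2*exp(2*x) + 6*x^2*exp(x) + 3*x^2 - 4*x*exp(2*x) - 8*x*exp(x) - 4*x + 12*(x - log(exp(x) + 1))*exp(x) - 32*exp(2*x) - 52*exp(x) - 32)/(12*exp(2*x) + 24*exp(x) + 12)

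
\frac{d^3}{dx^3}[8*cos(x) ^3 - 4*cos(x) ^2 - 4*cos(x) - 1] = 2*sin(x) - 16*sin(2*x) + 54*sin(3*x)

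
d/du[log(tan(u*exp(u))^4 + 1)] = 4*(u*tan(u*exp(u))^2 + u + tan(u*exp(u))^2 + 1)*exp(u)*tan(u*exp(u))^3/(tan(u*exp(u))^4 + 1)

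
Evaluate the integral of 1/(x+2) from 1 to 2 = -log(9/2) + log(6)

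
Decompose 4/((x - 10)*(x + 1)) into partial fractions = -4/(11*(x + 1)) + 4/(11*(x - 10))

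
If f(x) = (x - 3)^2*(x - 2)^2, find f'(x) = 4*x^3 - 30*x^2 + 74*x - 60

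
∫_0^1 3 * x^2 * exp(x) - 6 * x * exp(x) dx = -12 + 3*E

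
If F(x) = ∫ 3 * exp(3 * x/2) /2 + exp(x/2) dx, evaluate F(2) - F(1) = -(2 + E)*exp(1/2) + E*(2 + exp(2))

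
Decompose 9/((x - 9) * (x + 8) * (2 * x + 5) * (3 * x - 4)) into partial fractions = -243/(14812*(3*x - 4)) + 72/(5819*(2*x + 5)) - 9/(5236*(x + 8)) + 9/(8993*(x - 9))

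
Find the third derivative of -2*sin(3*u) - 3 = 54*cos(3*u)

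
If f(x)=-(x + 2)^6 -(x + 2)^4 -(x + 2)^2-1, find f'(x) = -6*x^5 - 60*x^4 - 244*x^3 - 504*x^2 - 530*x - 228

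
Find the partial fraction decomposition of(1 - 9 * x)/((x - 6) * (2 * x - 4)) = 17/(8*(x - 2)) - 53/(8*(x - 6))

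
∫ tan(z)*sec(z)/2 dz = sec(z)/2 + C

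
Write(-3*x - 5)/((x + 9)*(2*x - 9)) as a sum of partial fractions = -37/(27*(2*x - 9)) - 22/(27*(x + 9))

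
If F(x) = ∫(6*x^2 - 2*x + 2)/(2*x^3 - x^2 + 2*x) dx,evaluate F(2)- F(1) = -log(9) + log(48)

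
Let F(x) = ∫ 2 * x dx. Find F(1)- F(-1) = 0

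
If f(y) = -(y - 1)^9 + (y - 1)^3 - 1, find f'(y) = -9*y^8 + 72*y^7 - 252*y^6 + 504*y^5 - 630*y^4 + 504*y^3 - 249*y^2 + 66*y - 6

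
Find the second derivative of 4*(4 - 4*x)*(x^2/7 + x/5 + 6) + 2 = -96*x/7 - 64/35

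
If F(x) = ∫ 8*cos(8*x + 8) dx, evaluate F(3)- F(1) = -sin(16) + sin(32)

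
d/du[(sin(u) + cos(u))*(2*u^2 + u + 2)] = 2*sqrt(2)*u^2*cos(u + pi/4) + 3*u*sin(u) + 5*u*cos(u) - sin(u) + 3*cos(u)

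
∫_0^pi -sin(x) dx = -2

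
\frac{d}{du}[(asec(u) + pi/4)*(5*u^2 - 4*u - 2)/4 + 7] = (20*u^3*sqrt(1 - 1/u^2)*asec(u) + 5*pi*u^3*sqrt(1 - 1/u^2) - 8*u^2*sqrt(1 - 1/u^2)*asec(u) - 2*pi*u^2*sqrt(1 - 1/u^2) + 10*u^2 - 8*u - 4)/(8*u^2*sqrt(1 - 1/u^2))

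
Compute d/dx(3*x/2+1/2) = 3/2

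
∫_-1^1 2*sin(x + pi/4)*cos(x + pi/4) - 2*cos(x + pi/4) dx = -2*sqrt(2)*sin(1) + sin(2)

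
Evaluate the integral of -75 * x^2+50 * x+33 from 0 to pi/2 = -25*pi^3/8 + 33*pi/2 + 25*pi^2/4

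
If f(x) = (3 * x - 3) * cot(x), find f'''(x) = -18*x*cot(x)^4 - 24*x*cot(x)^2 - 6*x + 18*cot(x)^4 + 18*cot(x)^3 + 24*cot(x)^2 + 18*cot(x) + 6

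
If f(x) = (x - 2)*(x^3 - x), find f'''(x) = 24*x - 12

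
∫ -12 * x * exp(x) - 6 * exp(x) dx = (6 - 12*x)*exp(x) + C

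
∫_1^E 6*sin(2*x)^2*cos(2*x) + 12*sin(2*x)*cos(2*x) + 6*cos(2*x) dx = -(sin(2) + 1)^3 + (sin(2*E) + 1)^3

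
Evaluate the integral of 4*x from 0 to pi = 2*pi^2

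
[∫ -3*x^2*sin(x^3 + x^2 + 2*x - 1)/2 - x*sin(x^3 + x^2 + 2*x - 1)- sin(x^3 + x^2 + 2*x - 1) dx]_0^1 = cos(3)/2 - cos(1)/2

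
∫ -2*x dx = -x^2 + C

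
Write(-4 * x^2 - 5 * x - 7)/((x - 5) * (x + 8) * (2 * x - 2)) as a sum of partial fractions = -223/(234*(x + 8)) + 2/(9*(x - 1)) - 33/(26*(x - 5))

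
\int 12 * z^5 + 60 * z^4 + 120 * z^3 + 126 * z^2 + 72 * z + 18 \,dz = 2*z^6 + 12*z^5 + 30*z^4 + 42*z^3 + 36*z^2 + 18*z + C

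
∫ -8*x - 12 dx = -4*x^2 - 12*x + C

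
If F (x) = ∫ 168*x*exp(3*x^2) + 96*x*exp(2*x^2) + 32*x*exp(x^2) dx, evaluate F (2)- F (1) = -28*exp(3) - 24*exp(2) - 16*E + 16*exp(4) + 24*exp(8) + 28*exp(12)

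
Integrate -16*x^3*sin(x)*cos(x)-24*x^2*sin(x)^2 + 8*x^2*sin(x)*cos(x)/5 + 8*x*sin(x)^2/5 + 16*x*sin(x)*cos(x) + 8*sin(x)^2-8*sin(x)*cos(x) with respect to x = (-8*x^3 + 4*x^2/5 + 8*x - 4)*sin(x)^2 + C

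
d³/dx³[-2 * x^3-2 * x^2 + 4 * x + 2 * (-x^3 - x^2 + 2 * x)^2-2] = 240*x^3 + 240*x^2 - 144*x - 60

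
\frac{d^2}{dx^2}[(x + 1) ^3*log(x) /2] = (6*x^3*log(x) + 5*x^3 + 6*x^2*log(x) + 9*x^2 + 3*x - 1)/(2*x^2)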